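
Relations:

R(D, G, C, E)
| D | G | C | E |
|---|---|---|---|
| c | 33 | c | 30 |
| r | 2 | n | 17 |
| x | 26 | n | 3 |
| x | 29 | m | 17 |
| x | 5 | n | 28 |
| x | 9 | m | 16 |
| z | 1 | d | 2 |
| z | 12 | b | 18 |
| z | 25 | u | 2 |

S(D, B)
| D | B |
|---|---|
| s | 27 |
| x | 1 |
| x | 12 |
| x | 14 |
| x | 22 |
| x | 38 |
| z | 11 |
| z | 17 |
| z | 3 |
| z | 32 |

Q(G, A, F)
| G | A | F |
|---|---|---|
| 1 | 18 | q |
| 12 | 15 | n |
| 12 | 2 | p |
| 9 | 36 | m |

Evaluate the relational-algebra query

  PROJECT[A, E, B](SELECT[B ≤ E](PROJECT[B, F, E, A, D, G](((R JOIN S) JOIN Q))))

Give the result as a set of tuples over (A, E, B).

Natural join on D: {(x, 26, n, 3, 1), (x, 26, n, 3, 12), (x, 26, n, 3, 14), (x, 26, n, 3, 22), (x, 26, n, 3, 38), (x, 29, m, 17, 1), (x, 29, m, 17, 12), (x, 29, m, 17, 14), (x, 29, m, 17, 22), (x, 29, m, 17, 38), (x, 5, n, 28, 1), (x, 5, n, 28, 12), (x, 5, n, 28, 14), (x, 5, n, 28, 22), (x, 5, n, 28, 38), (x, 9, m, 16, 1), (x, 9, m, 16, 12), (x, 9, m, 16, 14), (x, 9, m, 16, 22), (x, 9, m, 16, 38), (z, 1, d, 2, 11), (z, 1, d, 2, 17), (z, 1, d, 2, 3), (z, 1, d, 2, 32), (z, 12, b, 18, 11), (z, 12, b, 18, 17), (z, 12, b, 18, 3), (z, 12, b, 18, 32), (z, 25, u, 2, 11), (z, 25, u, 2, 17), (z, 25, u, 2, 3), (z, 25, u, 2, 32)}
Natural join on G: {(x, 9, m, 16, 1, 36, m), (x, 9, m, 16, 12, 36, m), (x, 9, m, 16, 14, 36, m), (x, 9, m, 16, 22, 36, m), (x, 9, m, 16, 38, 36, m), (z, 1, d, 2, 11, 18, q), (z, 1, d, 2, 17, 18, q), (z, 1, d, 2, 3, 18, q), (z, 1, d, 2, 32, 18, q), (z, 12, b, 18, 11, 15, n), (z, 12, b, 18, 11, 2, p), (z, 12, b, 18, 17, 15, n), (z, 12, b, 18, 17, 2, p), (z, 12, b, 18, 3, 15, n), (z, 12, b, 18, 3, 2, p), (z, 12, b, 18, 32, 15, n), (z, 12, b, 18, 32, 2, p)}
π_{B, F, E, A, D, G} gives {(1, m, 16, 36, x, 9), (11, n, 18, 15, z, 12), (11, p, 18, 2, z, 12), (11, q, 2, 18, z, 1), (12, m, 16, 36, x, 9), (14, m, 16, 36, x, 9), (17, n, 18, 15, z, 12), (17, p, 18, 2, z, 12), (17, q, 2, 18, z, 1), (22, m, 16, 36, x, 9), (3, n, 18, 15, z, 12), (3, p, 18, 2, z, 12), (3, q, 2, 18, z, 1), (32, n, 18, 15, z, 12), (32, p, 18, 2, z, 12), (32, q, 2, 18, z, 1), (38, m, 16, 36, x, 9)}.
Selection B ≤ E: {(1, m, 16, 36, x, 9), (11, n, 18, 15, z, 12), (11, p, 18, 2, z, 12), (12, m, 16, 36, x, 9), (14, m, 16, 36, x, 9), (17, n, 18, 15, z, 12), (17, p, 18, 2, z, 12), (3, n, 18, 15, z, 12), (3, p, 18, 2, z, 12)}
π_{A, E, B} gives {(15, 18, 11), (15, 18, 17), (15, 18, 3), (2, 18, 11), (2, 18, 17), (2, 18, 3), (36, 16, 1), (36, 16, 12), (36, 16, 14)}.

{(15, 18, 11), (15, 18, 17), (15, 18, 3), (2, 18, 11), (2, 18, 17), (2, 18, 3), (36, 16, 1), (36, 16, 12), (36, 16, 14)}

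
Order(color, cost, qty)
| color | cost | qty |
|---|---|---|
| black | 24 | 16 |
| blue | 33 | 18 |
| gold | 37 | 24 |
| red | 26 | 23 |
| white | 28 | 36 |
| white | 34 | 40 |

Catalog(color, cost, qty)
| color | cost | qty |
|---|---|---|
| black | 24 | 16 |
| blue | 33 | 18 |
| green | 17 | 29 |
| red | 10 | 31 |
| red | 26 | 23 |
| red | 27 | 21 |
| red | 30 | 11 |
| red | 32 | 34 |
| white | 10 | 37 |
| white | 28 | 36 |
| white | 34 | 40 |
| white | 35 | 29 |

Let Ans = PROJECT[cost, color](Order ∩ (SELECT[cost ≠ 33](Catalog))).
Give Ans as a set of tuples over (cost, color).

Apply σ_{cost ≠ 33}; surviving tuples: {(black, 24, 16), (green, 17, 29), (red, 10, 31), (red, 26, 23), (red, 27, 21), (red, 30, 11), (red, 32, 34), (white, 10, 37), (white, 28, 36), (white, 34, 40), (white, 35, 29)}
Set intersection of the two operands is {(black, 24, 16), (red, 26, 23), (white, 28, 36), (white, 34, 40)}.
Projecting to cost, color: {(24, black), (26, red), (28, white), (34, white)}

{(24, black), (26, red), (28, white), (34, white)}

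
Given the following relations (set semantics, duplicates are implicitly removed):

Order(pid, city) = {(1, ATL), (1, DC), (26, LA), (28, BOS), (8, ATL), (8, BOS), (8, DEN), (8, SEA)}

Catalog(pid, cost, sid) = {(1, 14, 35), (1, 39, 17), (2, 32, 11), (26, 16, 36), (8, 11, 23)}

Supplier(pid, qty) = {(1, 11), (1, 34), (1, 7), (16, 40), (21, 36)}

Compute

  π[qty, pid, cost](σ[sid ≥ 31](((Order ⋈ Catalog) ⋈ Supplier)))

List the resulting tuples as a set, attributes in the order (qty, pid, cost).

{(11, 1, 14), (34, 1, 14), (7, 1, 14)}

Order ⋈ Catalog (natural join on pid): {(1, ATL, 14, 35), (1, ATL, 39, 17), (1, DC, 14, 35), (1, DC, 39, 17), (26, LA, 16, 36), (8, ATL, 11, 23), (8, BOS, 11, 23), (8, DEN, 11, 23), (8, SEA, 11, 23)}
(Order ⋈ Catalog) ⋈ Supplier (natural join on pid): {(1, ATL, 14, 35, 11), (1, ATL, 14, 35, 34), (1, ATL, 14, 35, 7), (1, ATL, 39, 17, 11), (1, ATL, 39, 17, 34), (1, ATL, 39, 17, 7), (1, DC, 14, 35, 11), (1, DC, 14, 35, 34), (1, DC, 14, 35, 7), (1, DC, 39, 17, 11), (1, DC, 39, 17, 34), (1, DC, 39, 17, 7)}
Selection sid ≥ 31: {(1, ATL, 14, 35, 11), (1, ATL, 14, 35, 34), (1, ATL, 14, 35, 7), (1, DC, 14, 35, 11), (1, DC, 14, 35, 34), (1, DC, 14, 35, 7)}
Keep only column(s) qty, pid, cost (3 duplicate(s) eliminated): {(11, 1, 14), (34, 1, 14), (7, 1, 14)}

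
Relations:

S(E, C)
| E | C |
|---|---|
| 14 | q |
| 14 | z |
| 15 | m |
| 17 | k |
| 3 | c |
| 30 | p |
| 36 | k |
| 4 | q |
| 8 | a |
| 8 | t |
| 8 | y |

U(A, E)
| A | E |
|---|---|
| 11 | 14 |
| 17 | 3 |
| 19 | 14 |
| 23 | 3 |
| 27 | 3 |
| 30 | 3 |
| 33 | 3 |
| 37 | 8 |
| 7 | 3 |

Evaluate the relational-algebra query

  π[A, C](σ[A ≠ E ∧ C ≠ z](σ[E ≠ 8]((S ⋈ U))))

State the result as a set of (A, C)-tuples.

{(11, q), (17, c), (19, q), (23, c), (27, c), (30, c), (33, c), (7, c)}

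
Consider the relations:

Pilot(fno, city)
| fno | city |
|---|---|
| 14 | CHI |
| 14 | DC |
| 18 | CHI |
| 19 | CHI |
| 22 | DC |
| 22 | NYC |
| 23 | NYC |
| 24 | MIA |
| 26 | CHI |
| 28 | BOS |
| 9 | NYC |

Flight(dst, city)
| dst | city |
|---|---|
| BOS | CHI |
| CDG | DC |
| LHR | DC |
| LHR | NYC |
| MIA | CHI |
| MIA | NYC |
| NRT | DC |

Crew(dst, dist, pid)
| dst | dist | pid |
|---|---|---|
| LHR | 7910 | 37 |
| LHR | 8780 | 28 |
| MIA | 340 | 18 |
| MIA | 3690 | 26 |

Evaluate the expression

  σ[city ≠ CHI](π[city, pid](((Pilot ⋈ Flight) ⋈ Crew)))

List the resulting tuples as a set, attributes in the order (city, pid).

{(DC, 28), (DC, 37), (NYC, 18), (NYC, 26), (NYC, 28), (NYC, 37)}

Natural join on city: {(14, CHI, BOS), (14, CHI, MIA), (14, DC, CDG), (14, DC, LHR), (14, DC, NRT), (18, CHI, BOS), (18, CHI, MIA), (19, CHI, BOS), (19, CHI, MIA), (22, DC, CDG), (22, DC, LHR), (22, DC, NRT), (22, NYC, LHR), (22, NYC, MIA), (23, NYC, LHR), (23, NYC, MIA), (26, CHI, BOS), (26, CHI, MIA), (9, NYC, LHR), (9, NYC, MIA)}
Natural join on dst: {(14, CHI, MIA, 340, 18), (14, CHI, MIA, 3690, 26), (14, DC, LHR, 7910, 37), (14, DC, LHR, 8780, 28), (18, CHI, MIA, 340, 18), (18, CHI, MIA, 3690, 26), (19, CHI, MIA, 340, 18), (19, CHI, MIA, 3690, 26), (22, DC, LHR, 7910, 37), (22, DC, LHR, 8780, 28), (22, NYC, LHR, 7910, 37), (22, NYC, LHR, 8780, 28), (22, NYC, MIA, 340, 18), (22, NYC, MIA, 3690, 26), (23, NYC, LHR, 7910, 37), (23, NYC, LHR, 8780, 28), (23, NYC, MIA, 340, 18), (23, NYC, MIA, 3690, 26), (26, CHI, MIA, 340, 18), (26, CHI, MIA, 3690, 26), (9, NYC, LHR, 7910, 37), (9, NYC, LHR, 8780, 28), (9, NYC, MIA, 340, 18), (9, NYC, MIA, 3690, 26)}
π[city, pid]: project onto (city, pid) (16 duplicate(s) eliminated) → {(CHI, 18), (CHI, 26), (DC, 28), (DC, 37), (NYC, 18), (NYC, 26), (NYC, 28), (NYC, 37)}
Filtering on city ≠ CHI leaves {(DC, 28), (DC, 37), (NYC, 18), (NYC, 26), (NYC, 28), (NYC, 37)}.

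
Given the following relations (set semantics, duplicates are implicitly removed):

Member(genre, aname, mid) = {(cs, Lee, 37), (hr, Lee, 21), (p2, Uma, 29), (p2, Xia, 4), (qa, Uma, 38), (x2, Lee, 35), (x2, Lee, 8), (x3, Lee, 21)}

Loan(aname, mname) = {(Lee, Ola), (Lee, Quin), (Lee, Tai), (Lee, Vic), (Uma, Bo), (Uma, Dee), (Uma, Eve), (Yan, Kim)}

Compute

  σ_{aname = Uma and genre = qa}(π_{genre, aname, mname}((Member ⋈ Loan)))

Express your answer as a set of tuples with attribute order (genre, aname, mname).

Joining Member and Loan on aname yields {(cs, Lee, 37, Ola), (cs, Lee, 37, Quin), (cs, Lee, 37, Tai), (cs, Lee, 37, Vic), (hr, Lee, 21, Ola), (hr, Lee, 21, Quin), (hr, Lee, 21, Tai), (hr, Lee, 21, Vic), (p2, Uma, 29, Bo), (p2, Uma, 29, Dee), (p2, Uma, 29, Eve), (qa, Uma, 38, Bo), (qa, Uma, 38, Dee), (qa, Uma, 38, Eve), (x2, Lee, 35, Ola), (x2, Lee, 35, Quin), (x2, Lee, 35, Tai), (x2, Lee, 35, Vic), (x2, Lee, 8, Ola), (x2, Lee, 8, Quin), (x2, Lee, 8, Tai), (x2, Lee, 8, Vic), (x3, Lee, 21, Ola), (x3, Lee, 21, Quin), (x3, Lee, 21, Tai), (x3, Lee, 21, Vic)}.
π_{genre, aname, mname} gives {(cs, Lee, Ola), (cs, Lee, Quin), (cs, Lee, Tai), (cs, Lee, Vic), (hr, Lee, Ola), (hr, Lee, Quin), (hr, Lee, Tai), (hr, Lee, Vic), (p2, Uma, Bo), (p2, Uma, Dee), (p2, Uma, Eve), (qa, Uma, Bo), (qa, Uma, Dee), (qa, Uma, Eve), (x2, Lee, Ola), (x2, Lee, Quin), (x2, Lee, Tai), (x2, Lee, Vic), (x3, Lee, Ola), (x3, Lee, Quin), (x3, Lee, Tai), (x3, Lee, Vic)} (4 duplicate(s) eliminated).
Selection aname = Uma and genre = qa: {(qa, Uma, Bo), (qa, Uma, Dee), (qa, Uma, Eve)}

{(qa, Uma, Bo), (qa, Uma, Dee), (qa, Uma, Eve)}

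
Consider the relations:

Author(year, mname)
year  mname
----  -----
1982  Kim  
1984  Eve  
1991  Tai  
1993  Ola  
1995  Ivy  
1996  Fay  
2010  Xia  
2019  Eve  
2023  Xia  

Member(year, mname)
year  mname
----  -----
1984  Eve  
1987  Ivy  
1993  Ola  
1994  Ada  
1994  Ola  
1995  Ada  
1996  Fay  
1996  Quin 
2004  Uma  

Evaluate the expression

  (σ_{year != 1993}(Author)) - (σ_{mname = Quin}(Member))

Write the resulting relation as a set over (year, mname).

{(1982, Kim), (1984, Eve), (1991, Tai), (1995, Ivy), (1996, Fay), (2010, Xia), (2019, Eve), (2023, Xia)}

σ[year != 1993]: keep tuples satisfying year != 1993 → {(1982, Kim), (1984, Eve), (1991, Tai), (1995, Ivy), (1996, Fay), (2010, Xia), (2019, Eve), (2023, Xia)}
σ[mname = Quin]: keep tuples satisfying mname = Quin → {(1996, Quin)}
Difference: {(1982, Kim), (1984, Eve), (1991, Tai), (1995, Ivy), (1996, Fay), (2010, Xia), (2019, Eve), (2023, Xia)} with {(1996, Quin)} → {(1982, Kim), (1984, Eve), (1991, Tai), (1995, Ivy), (1996, Fay), (2010, Xia), (2019, Eve), (2023, Xia)}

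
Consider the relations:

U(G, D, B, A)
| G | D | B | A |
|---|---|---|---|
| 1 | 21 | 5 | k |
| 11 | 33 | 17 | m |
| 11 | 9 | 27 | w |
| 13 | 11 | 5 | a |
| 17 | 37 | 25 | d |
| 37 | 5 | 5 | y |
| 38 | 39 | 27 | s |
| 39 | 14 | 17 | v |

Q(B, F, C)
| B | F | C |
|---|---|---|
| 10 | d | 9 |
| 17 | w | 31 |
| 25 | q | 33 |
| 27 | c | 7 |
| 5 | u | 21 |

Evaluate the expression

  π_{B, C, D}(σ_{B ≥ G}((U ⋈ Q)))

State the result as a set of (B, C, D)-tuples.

{(17, 31, 33), (25, 33, 37), (27, 7, 9), (5, 21, 21)}

Joining U and Q on B yields {(1, 21, 5, k, u, 21), (11, 33, 17, m, w, 31), (11, 9, 27, w, c, 7), (13, 11, 5, a, u, 21), (17, 37, 25, d, q, 33), (37, 5, 5, y, u, 21), (38, 39, 27, s, c, 7), (39, 14, 17, v, w, 31)}.
Apply σ_{B ≥ G}; surviving tuples: {(1, 21, 5, k, u, 21), (11, 33, 17, m, w, 31), (11, 9, 27, w, c, 7), (17, 37, 25, d, q, 33)}
Keep only column(s) B, C, D: {(17, 31, 33), (25, 33, 37), (27, 7, 9), (5, 21, 21)}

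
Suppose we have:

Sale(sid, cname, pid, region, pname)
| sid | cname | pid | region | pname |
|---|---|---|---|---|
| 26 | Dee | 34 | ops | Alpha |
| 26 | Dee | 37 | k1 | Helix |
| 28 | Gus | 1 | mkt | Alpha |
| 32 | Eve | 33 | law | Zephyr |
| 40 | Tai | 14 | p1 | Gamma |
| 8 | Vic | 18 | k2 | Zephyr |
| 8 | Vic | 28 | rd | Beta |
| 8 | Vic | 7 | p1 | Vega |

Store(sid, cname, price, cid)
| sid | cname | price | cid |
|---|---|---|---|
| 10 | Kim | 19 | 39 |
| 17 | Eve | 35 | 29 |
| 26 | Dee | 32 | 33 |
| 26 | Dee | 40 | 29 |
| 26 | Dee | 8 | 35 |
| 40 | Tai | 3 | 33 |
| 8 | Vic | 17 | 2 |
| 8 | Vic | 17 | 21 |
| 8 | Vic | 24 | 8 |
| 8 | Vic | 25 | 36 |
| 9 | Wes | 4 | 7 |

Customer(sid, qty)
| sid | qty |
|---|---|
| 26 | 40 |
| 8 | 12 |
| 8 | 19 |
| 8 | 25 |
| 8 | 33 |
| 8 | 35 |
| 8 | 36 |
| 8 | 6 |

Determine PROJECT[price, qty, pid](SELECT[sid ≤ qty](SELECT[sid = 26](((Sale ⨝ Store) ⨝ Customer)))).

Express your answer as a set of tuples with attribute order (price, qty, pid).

{(32, 40, 34), (32, 40, 37), (40, 40, 34), (40, 40, 37), (8, 40, 34), (8, 40, 37)}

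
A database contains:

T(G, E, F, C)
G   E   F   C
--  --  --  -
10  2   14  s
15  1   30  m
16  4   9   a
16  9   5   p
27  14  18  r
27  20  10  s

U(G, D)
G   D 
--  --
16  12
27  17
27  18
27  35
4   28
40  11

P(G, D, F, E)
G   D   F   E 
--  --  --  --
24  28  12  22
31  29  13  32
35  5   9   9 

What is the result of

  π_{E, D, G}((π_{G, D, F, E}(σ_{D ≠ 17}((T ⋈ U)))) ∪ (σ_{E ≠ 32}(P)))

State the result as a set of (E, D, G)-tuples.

Joining T and U on G yields {(16, 4, 9, a, 12), (16, 9, 5, p, 12), (27, 14, 18, r, 17), (27, 14, 18, r, 18), (27, 14, 18, r, 35), (27, 20, 10, s, 17), (27, 20, 10, s, 18), (27, 20, 10, s, 35)}.
Apply σ_{D ≠ 17}; surviving tuples: {(16, 4, 9, a, 12), (16, 9, 5, p, 12), (27, 14, 18, r, 18), (27, 14, 18, r, 35), (27, 20, 10, s, 18), (27, 20, 10, s, 35)}
π_{G, D, F, E} gives {(16, 12, 5, 9), (16, 12, 9, 4), (27, 18, 10, 20), (27, 18, 18, 14), (27, 35, 10, 20), (27, 35, 18, 14)}.
Apply σ_{E ≠ 32}; surviving tuples: {(24, 28, 12, 22), (35, 5, 9, 9)}
Taking the union: {(16, 12, 5, 9), (16, 12, 9, 4), (24, 28, 12, 22), (27, 18, 10, 20), (27, 18, 18, 14), (27, 35, 10, 20), (27, 35, 18, 14), (35, 5, 9, 9)}
π_{E, D, G} gives {(14, 18, 27), (14, 35, 27), (20, 18, 27), (20, 35, 27), (22, 28, 24), (4, 12, 16), (9, 12, 16), (9, 5, 35)}.

{(14, 18, 27), (14, 35, 27), (20, 18, 27), (20, 35, 27), (22, 28, 24), (4, 12, 16), (9, 12, 16), (9, 5, 35)}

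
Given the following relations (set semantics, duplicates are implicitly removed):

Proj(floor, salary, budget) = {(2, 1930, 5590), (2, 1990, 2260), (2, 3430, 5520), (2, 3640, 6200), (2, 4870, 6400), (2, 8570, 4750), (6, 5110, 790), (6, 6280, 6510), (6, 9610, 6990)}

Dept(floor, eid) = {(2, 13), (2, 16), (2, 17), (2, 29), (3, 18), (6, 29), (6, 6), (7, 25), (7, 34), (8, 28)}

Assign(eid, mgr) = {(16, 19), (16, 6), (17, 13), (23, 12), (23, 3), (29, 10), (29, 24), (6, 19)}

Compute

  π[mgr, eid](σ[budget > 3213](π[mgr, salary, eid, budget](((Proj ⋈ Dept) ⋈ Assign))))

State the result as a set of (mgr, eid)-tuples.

Proj ⋈ Dept (natural join on floor): {(2, 1930, 5590, 13), (2, 1930, 5590, 16), (2, 1930, 5590, 17), (2, 1930, 5590, 29), (2, 1990, 2260, 13), (2, 1990, 2260, 16), (2, 1990, 2260, 17), (2, 1990, 2260, 29), (2, 3430, 5520, 13), (2, 3430, 5520, 16), (2, 3430, 5520, 17), (2, 3430, 5520, 29), (2, 3640, 6200, 13), (2, 3640, 6200, 16), (2, 3640, 6200, 17), (2, 3640, 6200, 29), (2, 4870, 6400, 13), (2, 4870, 6400, 16), (2, 4870, 6400, 17), (2, 4870, 6400, 29), (2, 8570, 4750, 13), (2, 8570, 4750, 16), (2, 8570, 4750, 17), (2, 8570, 4750, 29), (6, 5110, 790, 29), (6, 5110, 790, 6), (6, 6280, 6510, 29), (6, 6280, 6510, 6), (6, 9610, 6990, 29), (6, 9610, 6990, 6)}
(Proj ⋈ Dept) ⋈ Assign (natural join on eid): {(2, 1930, 5590, 16, 19), (2, 1930, 5590, 16, 6), (2, 1930, 5590, 17, 13), (2, 1930, 5590, 29, 10), (2, 1930, 5590, 29, 24), (2, 1990, 2260, 16, 19), (2, 1990, 2260, 16, 6), (2, 1990, 2260, 17, 13), (2, 1990, 2260, 29, 10), (2, 1990, 2260, 29, 24), (2, 3430, 5520, 16, 19), (2, 3430, 5520, 16, 6), (2, 3430, 5520, 17, 13), (2, 3430, 5520, 29, 10), (2, 3430, 5520, 29, 24), (2, 3640, 6200, 16, 19), (2, 3640, 6200, 16, 6), (2, 3640, 6200, 17, 13), (2, 3640, 6200, 29, 10), (2, 3640, 6200, 29, 24), (2, 4870, 6400, 16, 19), (2, 4870, 6400, 16, 6), (2, 4870, 6400, 17, 13), (2, 4870, 6400, 29, 10), (2, 4870, 6400, 29, 24), (2, 8570, 4750, 16, 19), (2, 8570, 4750, 16, 6), (2, 8570, 4750, 17, 13), (2, 8570, 4750, 29, 10), (2, 8570, 4750, 29, 24), (6, 5110, 790, 29, 10), (6, 5110, 790, 29, 24), (6, 5110, 790, 6, 19), (6, 6280, 6510, 29, 10), (6, 6280, 6510, 29, 24), (6, 6280, 6510, 6, 19), (6, 9610, 6990, 29, 10), (6, 9610, 6990, 29, 24), (6, 9610, 6990, 6, 19)}
Projecting to mgr, salary, eid, budget: {(10, 1930, 29, 5590), (10, 1990, 29, 2260), (10, 3430, 29, 5520), (10, 3640, 29, 6200), (10, 4870, 29, 6400), (10, 5110, 29, 790), (10, 6280, 29, 6510), (10, 8570, 29, 4750), (10, 9610, 29, 6990), (13, 1930, 17, 5590), (13, 1990, 17, 2260), (13, 3430, 17, 5520), (13, 3640, 17, 6200), (13, 4870, 17, 6400), (13, 8570, 17, 4750), (19, 1930, 16, 5590), (19, 1990, 16, 2260), (19, 3430, 16, 5520), (19, 3640, 16, 6200), (19, 4870, 16, 6400), (19, 5110, 6, 790), (19, 6280, 6, 6510), (19, 8570, 16, 4750), (19, 9610, 6, 6990), (24, 1930, 29, 5590), (24, 1990, 29, 2260), (24, 3430, 29, 5520), (24, 3640, 29, 6200), (24, 4870, 29, 6400), (24, 5110, 29, 790), (24, 6280, 29, 6510), (24, 8570, 29, 4750), (24, 9610, 29, 6990), (6, 1930, 16, 5590), (6, 1990, 16, 2260), (6, 3430, 16, 5520), (6, 3640, 16, 6200), (6, 4870, 16, 6400), (6, 8570, 16, 4750)}
Apply σ_{budget > 3213}; surviving tuples: {(10, 1930, 29, 5590), (10, 3430, 29, 5520), (10, 3640, 29, 6200), (10, 4870, 29, 6400), (10, 6280, 29, 6510), (10, 8570, 29, 4750), (10, 9610, 29, 6990), (13, 1930, 17, 5590), (13, 3430, 17, 5520), (13, 3640, 17, 6200), (13, 4870, 17, 6400), (13, 8570, 17, 4750), (19, 1930, 16, 5590), (19, 3430, 16, 5520), (19, 3640, 16, 6200), (19, 4870, 16, 6400), (19, 6280, 6, 6510), (19, 8570, 16, 4750), (19, 9610, 6, 6990), (24, 1930, 29, 5590), (24, 3430, 29, 5520), (24, 3640, 29, 6200), (24, 4870, 29, 6400), (24, 6280, 29, 6510), (24, 8570, 29, 4750), (24, 9610, 29, 6990), (6, 1930, 16, 5590), (6, 3430, 16, 5520), (6, 3640, 16, 6200), (6, 4870, 16, 6400), (6, 8570, 16, 4750)}
Projecting to mgr, eid (25 duplicate(s) eliminated): {(10, 29), (13, 17), (19, 16), (19, 6), (24, 29), (6, 16)}

{(10, 29), (13, 17), (19, 16), (19, 6), (24, 29), (6, 16)}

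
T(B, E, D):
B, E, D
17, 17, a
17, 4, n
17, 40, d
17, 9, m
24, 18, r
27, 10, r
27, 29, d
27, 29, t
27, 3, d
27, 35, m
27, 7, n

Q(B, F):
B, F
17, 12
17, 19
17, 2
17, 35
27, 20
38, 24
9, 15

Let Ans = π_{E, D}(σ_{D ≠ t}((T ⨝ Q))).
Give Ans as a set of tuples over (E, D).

{(10, r), (17, a), (29, d), (3, d), (35, m), (4, n), (40, d), (7, n), (9, m)}

Joining T and Q on B yields {(17, 17, a, 12), (17, 17, a, 19), (17, 17, a, 2), (17, 17, a, 35), (17, 4, n, 12), (17, 4, n, 19), (17, 4, n, 2), (17, 4, n, 35), (17, 40, d, 12), (17, 40, d, 19), (17, 40, d, 2), (17, 40, d, 35), (17, 9, m, 12), (17, 9, m, 19), (17, 9, m, 2), (17, 9, m, 35), (27, 10, r, 20), (27, 29, d, 20), (27, 29, t, 20), (27, 3, d, 20), (27, 35, m, 20), (27, 7, n, 20)}.
σ[D ≠ t]: keep tuples satisfying D ≠ t → {(17, 17, a, 12), (17, 17, a, 19), (17, 17, a, 2), (17, 17, a, 35), (17, 4, n, 12), (17, 4, n, 19), (17, 4, n, 2), (17, 4, n, 35), (17, 40, d, 12), (17, 40, d, 19), (17, 40, d, 2), (17, 40, d, 35), (17, 9, m, 12), (17, 9, m, 19), (17, 9, m, 2), (17, 9, m, 35), (27, 10, r, 20), (27, 29, d, 20), (27, 3, d, 20), (27, 35, m, 20), (27, 7, n, 20)}
Projecting to E, D (12 duplicate(s) eliminated): {(10, r), (17, a), (29, d), (3, d), (35, m), (4, n), (40, d), (7, n), (9, m)}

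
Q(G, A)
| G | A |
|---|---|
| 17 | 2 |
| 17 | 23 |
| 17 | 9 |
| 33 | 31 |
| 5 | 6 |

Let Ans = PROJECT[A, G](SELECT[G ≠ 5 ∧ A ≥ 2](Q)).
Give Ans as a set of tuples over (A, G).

Selection G ≠ 5 ∧ A ≥ 2: {(17, 2), (17, 23), (17, 9), (33, 31)}
Keep only column(s) A, G: {(2, 17), (23, 17), (31, 33), (9, 17)}

{(2, 17), (23, 17), (31, 33), (9, 17)}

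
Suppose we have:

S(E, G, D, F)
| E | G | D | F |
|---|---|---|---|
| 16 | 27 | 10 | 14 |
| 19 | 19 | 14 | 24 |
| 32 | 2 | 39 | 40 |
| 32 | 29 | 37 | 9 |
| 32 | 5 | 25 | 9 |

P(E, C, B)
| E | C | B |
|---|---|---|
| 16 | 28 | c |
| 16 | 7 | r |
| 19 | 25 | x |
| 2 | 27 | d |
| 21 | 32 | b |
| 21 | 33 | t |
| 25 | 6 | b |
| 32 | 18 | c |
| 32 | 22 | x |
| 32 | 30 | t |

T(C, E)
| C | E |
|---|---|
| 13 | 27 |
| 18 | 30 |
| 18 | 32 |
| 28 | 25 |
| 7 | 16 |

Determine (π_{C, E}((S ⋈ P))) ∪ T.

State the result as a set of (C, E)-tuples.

{(13, 27), (18, 30), (18, 32), (22, 32), (25, 19), (28, 16), (28, 25), (30, 32), (7, 16)}

Joining S and P on E yields {(16, 27, 10, 14, 28, c), (16, 27, 10, 14, 7, r), (19, 19, 14, 24, 25, x), (32, 2, 39, 40, 18, c), (32, 2, 39, 40, 22, x), (32, 2, 39, 40, 30, t), (32, 29, 37, 9, 18, c), (32, 29, 37, 9, 22, x), (32, 29, 37, 9, 30, t), (32, 5, 25, 9, 18, c), (32, 5, 25, 9, 22, x), (32, 5, 25, 9, 30, t)}.
π_{C, E} gives {(18, 32), (22, 32), (25, 19), (28, 16), (30, 32), (7, 16)} (6 duplicate(s) eliminated).
Union: {(18, 32), (22, 32), (25, 19), (28, 16), (30, 32), (7, 16)} with {(13, 27), (18, 30), (18, 32), (28, 25), (7, 16)} → {(13, 27), (18, 30), (18, 32), (22, 32), (25, 19), (28, 16), (28, 25), (30, 32), (7, 16)}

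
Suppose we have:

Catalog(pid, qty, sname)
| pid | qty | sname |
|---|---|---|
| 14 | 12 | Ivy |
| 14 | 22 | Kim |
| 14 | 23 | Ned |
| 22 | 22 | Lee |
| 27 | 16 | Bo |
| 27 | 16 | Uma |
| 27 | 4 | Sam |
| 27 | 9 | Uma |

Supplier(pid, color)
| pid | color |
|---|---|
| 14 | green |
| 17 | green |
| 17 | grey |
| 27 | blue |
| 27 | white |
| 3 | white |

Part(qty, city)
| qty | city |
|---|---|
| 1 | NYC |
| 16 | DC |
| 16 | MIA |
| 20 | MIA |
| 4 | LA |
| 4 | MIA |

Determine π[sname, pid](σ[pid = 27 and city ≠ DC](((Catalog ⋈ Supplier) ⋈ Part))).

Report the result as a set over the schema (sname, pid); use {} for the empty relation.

{(Bo, 27), (Sam, 27), (Uma, 27)}

Joining Catalog and Supplier on pid yields {(14, 12, Ivy, green), (14, 22, Kim, green), (14, 23, Ned, green), (27, 16, Bo, blue), (27, 16, Bo, white), (27, 16, Uma, blue), (27, 16, Uma, white), (27, 4, Sam, blue), (27, 4, Sam, white), (27, 9, Uma, blue), (27, 9, Uma, white)}.
Joining (Catalog ⋈ Supplier) and Part on qty yields {(27, 16, Bo, blue, DC), (27, 16, Bo, blue, MIA), (27, 16, Bo, white, DC), (27, 16, Bo, white, MIA), (27, 16, Uma, blue, DC), (27, 16, Uma, blue, MIA), (27, 16, Uma, white, DC), (27, 16, Uma, white, MIA), (27, 4, Sam, blue, LA), (27, 4, Sam, blue, MIA), (27, 4, Sam, white, LA), (27, 4, Sam, white, MIA)}.
Apply σ_{pid = 27 and city ≠ DC}; surviving tuples: {(27, 16, Bo, blue, MIA), (27, 16, Bo, white, MIA), (27, 16, Uma, blue, MIA), (27, 16, Uma, white, MIA), (27, 4, Sam, blue, LA), (27, 4, Sam, blue, MIA), (27, 4, Sam, white, LA), (27, 4, Sam, white, MIA)}
π[sname, pid]: project onto (sname, pid) (5 duplicate(s) eliminated) → {(Bo, 27), (Sam, 27), (Uma, 27)}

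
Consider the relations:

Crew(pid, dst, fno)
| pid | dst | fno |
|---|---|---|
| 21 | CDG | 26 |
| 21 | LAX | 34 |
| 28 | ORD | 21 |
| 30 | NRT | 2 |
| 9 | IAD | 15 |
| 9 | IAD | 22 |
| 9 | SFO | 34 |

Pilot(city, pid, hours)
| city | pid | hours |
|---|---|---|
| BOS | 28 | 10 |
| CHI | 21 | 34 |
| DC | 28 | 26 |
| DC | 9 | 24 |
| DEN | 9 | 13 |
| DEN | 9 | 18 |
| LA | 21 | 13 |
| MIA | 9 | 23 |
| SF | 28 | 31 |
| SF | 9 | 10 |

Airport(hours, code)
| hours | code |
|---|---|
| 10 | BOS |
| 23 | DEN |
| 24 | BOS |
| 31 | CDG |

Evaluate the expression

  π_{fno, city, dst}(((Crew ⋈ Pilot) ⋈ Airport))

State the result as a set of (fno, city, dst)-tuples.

{(15, DC, IAD), (15, MIA, IAD), (15, SF, IAD), (21, BOS, ORD), (21, SF, ORD), (22, DC, IAD), (22, MIA, IAD), (22, SF, IAD), (34, DC, SFO), (34, MIA, SFO), (34, SF, SFO)}

Crew ⋈ Pilot (natural join on pid): {(21, CDG, 26, CHI, 34), (21, CDG, 26, LA, 13), (21, LAX, 34, CHI, 34), (21, LAX, 34, LA, 13), (28, ORD, 21, BOS, 10), (28, ORD, 21, DC, 26), (28, ORD, 21, SF, 31), (9, IAD, 15, DC, 24), (9, IAD, 15, DEN, 13), (9, IAD, 15, DEN, 18), (9, IAD, 15, MIA, 23), (9, IAD, 15, SF, 10), (9, IAD, 22, DC, 24), (9, IAD, 22, DEN, 13), (9, IAD, 22, DEN, 18), (9, IAD, 22, MIA, 23), (9, IAD, 22, SF, 10), (9, SFO, 34, DC, 24), (9, SFO, 34, DEN, 13), (9, SFO, 34, DEN, 18), (9, SFO, 34, MIA, 23), (9, SFO, 34, SF, 10)}
(Crew ⋈ Pilot) ⋈ Airport (natural join on hours): {(28, ORD, 21, BOS, 10, BOS), (28, ORD, 21, SF, 31, CDG), (9, IAD, 15, DC, 24, BOS), (9, IAD, 15, MIA, 23, DEN), (9, IAD, 15, SF, 10, BOS), (9, IAD, 22, DC, 24, BOS), (9, IAD, 22, MIA, 23, DEN), (9, IAD, 22, SF, 10, BOS), (9, SFO, 34, DC, 24, BOS), (9, SFO, 34, MIA, 23, DEN), (9, SFO, 34, SF, 10, BOS)}
π[fno, city, dst]: project onto (fno, city, dst) → {(15, DC, IAD), (15, MIA, IAD), (15, SF, IAD), (21, BOS, ORD), (21, SF, ORD), (22, DC, IAD), (22, MIA, IAD), (22, SF, IAD), (34, DC, SFO), (34, MIA, SFO), (34, SF, SFO)}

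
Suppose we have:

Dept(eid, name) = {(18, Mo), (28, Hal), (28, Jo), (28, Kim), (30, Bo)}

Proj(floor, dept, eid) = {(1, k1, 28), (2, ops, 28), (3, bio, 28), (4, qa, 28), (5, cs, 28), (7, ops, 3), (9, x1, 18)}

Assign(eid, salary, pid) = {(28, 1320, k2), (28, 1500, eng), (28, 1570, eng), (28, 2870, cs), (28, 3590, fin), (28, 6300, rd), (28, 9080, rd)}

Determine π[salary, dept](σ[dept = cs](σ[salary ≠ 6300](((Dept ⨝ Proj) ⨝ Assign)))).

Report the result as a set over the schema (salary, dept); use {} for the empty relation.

{(1320, cs), (1500, cs), (1570, cs), (2870, cs), (3590, cs), (9080, cs)}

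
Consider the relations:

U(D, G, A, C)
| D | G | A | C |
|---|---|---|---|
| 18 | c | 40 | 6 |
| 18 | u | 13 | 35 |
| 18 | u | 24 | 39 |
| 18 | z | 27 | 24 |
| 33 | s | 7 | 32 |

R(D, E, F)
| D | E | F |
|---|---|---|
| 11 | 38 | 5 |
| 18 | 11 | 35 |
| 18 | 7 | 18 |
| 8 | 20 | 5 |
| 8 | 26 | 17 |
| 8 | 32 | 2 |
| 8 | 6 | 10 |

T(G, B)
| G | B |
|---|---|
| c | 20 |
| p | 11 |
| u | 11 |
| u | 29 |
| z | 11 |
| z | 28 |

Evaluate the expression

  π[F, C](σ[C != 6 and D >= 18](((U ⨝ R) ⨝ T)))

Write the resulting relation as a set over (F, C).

Joining U and R on D yields {(18, c, 40, 6, 11, 35), (18, c, 40, 6, 7, 18), (18, u, 13, 35, 11, 35), (18, u, 13, 35, 7, 18), (18, u, 24, 39, 11, 35), (18, u, 24, 39, 7, 18), (18, z, 27, 24, 11, 35), (18, z, 27, 24, 7, 18)}.
Joining (U ⨝ R) and T on G yields {(18, c, 40, 6, 11, 35, 20), (18, c, 40, 6, 7, 18, 20), (18, u, 13, 35, 11, 35, 11), (18, u, 13, 35, 11, 35, 29), (18, u, 13, 35, 7, 18, 11), (18, u, 13, 35, 7, 18, 29), (18, u, 24, 39, 11, 35, 11), (18, u, 24, 39, 11, 35, 29), (18, u, 24, 39, 7, 18, 11), (18, u, 24, 39, 7, 18, 29), (18, z, 27, 24, 11, 35, 11), (18, z, 27, 24, 11, 35, 28), (18, z, 27, 24, 7, 18, 11), (18, z, 27, 24, 7, 18, 28)}.
Apply σ_{C != 6 and D >= 18}; surviving tuples: {(18, u, 13, 35, 11, 35, 11), (18, u, 13, 35, 11, 35, 29), (18, u, 13, 35, 7, 18, 11), (18, u, 13, 35, 7, 18, 29), (18, u, 24, 39, 11, 35, 11), (18, u, 24, 39, 11, 35, 29), (18, u, 24, 39, 7, 18, 11), (18, u, 24, 39, 7, 18, 29), (18, z, 27, 24, 11, 35, 11), (18, z, 27, 24, 11, 35, 28), (18, z, 27, 24, 7, 18, 11), (18, z, 27, 24, 7, 18, 28)}
π[F, C]: project onto (F, C) (6 duplicate(s) eliminated) → {(18, 24), (18, 35), (18, 39), (35, 24), (35, 35), (35, 39)}

{(18, 24), (18, 35), (18, 39), (35, 24), (35, 35), (35, 39)}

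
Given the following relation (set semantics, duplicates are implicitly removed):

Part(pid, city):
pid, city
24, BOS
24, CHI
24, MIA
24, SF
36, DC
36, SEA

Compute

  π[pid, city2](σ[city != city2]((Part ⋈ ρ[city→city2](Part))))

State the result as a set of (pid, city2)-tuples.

{(24, BOS), (24, CHI), (24, MIA), (24, SF), (36, DC), (36, SEA)}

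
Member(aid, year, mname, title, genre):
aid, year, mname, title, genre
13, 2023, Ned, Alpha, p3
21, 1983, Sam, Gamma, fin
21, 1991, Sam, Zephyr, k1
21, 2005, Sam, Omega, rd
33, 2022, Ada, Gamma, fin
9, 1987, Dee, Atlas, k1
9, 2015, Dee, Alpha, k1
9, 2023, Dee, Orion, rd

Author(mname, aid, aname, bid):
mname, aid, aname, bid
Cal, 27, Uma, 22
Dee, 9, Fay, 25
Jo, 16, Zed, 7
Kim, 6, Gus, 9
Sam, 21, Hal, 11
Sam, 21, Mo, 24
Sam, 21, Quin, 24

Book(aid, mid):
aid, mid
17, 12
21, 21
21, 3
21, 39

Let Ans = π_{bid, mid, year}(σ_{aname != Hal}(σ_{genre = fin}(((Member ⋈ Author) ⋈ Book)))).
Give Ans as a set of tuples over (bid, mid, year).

{(24, 21, 1983), (24, 3, 1983), (24, 39, 1983)}

Member ⋈ Author (natural join on aid, mname): {(21, 1983, Sam, Gamma, fin, Hal, 11), (21, 1983, Sam, Gamma, fin, Mo, 24), (21, 1983, Sam, Gamma, fin, Quin, 24), (21, 1991, Sam, Zephyr, k1, Hal, 11), (21, 1991, Sam, Zephyr, k1, Mo, 24), (21, 1991, Sam, Zephyr, k1, Quin, 24), (21, 2005, Sam, Omega, rd, Hal, 11), (21, 2005, Sam, Omega, rd, Mo, 24), (21, 2005, Sam, Omega, rd, Quin, 24), (9, 1987, Dee, Atlas, k1, Fay, 25), (9, 2015, Dee, Alpha, k1, Fay, 25), (9, 2023, Dee, Orion, rd, Fay, 25)}
(Member ⋈ Author) ⋈ Book (natural join on aid): {(21, 1983, Sam, Gamma, fin, Hal, 11, 21), (21, 1983, Sam, Gamma, fin, Hal, 11, 3), (21, 1983, Sam, Gamma, fin, Hal, 11, 39), (21, 1983, Sam, Gamma, fin, Mo, 24, 21), (21, 1983, Sam, Gamma, fin, Mo, 24, 3), (21, 1983, Sam, Gamma, fin, Mo, 24, 39), (21, 1983, Sam, Gamma, fin, Quin, 24, 21), (21, 1983, Sam, Gamma, fin, Quin, 24, 3), (21, 1983, Sam, Gamma, fin, Quin, 24, 39), (21, 1991, Sam, Zephyr, k1, Hal, 11, 21), (21, 1991, Sam, Zephyr, k1, Hal, 11, 3), (21, 1991, Sam, Zephyr, k1, Hal, 11, 39), (21, 1991, Sam, Zephyr, k1, Mo, 24, 21), (21, 1991, Sam, Zephyr, k1, Mo, 24, 3), (21, 1991, Sam, Zephyr, k1, Mo, 24, 39), (21, 1991, Sam, Zephyr, k1, Quin, 24, 21), (21, 1991, Sam, Zephyr, k1, Quin, 24, 3), (21, 1991, Sam, Zephyr, k1, Quin, 24, 39), (21, 2005, Sam, Omega, rd, Hal, 11, 21), (21, 2005, Sam, Omega, rd, Hal, 11, 3), (21, 2005, Sam, Omega, rd, Hal, 11, 39), (21, 2005, Sam, Omega, rd, Mo, 24, 21), (21, 2005, Sam, Omega, rd, Mo, 24, 3), (21, 2005, Sam, Omega, rd, Mo, 24, 39), (21, 2005, Sam, Omega, rd, Quin, 24, 21), (21, 2005, Sam, Omega, rd, Quin, 24, 3), (21, 2005, Sam, Omega, rd, Quin, 24, 39)}
Selection genre = fin: {(21, 1983, Sam, Gamma, fin, Hal, 11, 21), (21, 1983, Sam, Gamma, fin, Hal, 11, 3), (21, 1983, Sam, Gamma, fin, Hal, 11, 39), (21, 1983, Sam, Gamma, fin, Mo, 24, 21), (21, 1983, Sam, Gamma, fin, Mo, 24, 3), (21, 1983, Sam, Gamma, fin, Mo, 24, 39), (21, 1983, Sam, Gamma, fin, Quin, 24, 21), (21, 1983, Sam, Gamma, fin, Quin, 24, 3), (21, 1983, Sam, Gamma, fin, Quin, 24, 39)}
Selection aname != Hal: {(21, 1983, Sam, Gamma, fin, Mo, 24, 21), (21, 1983, Sam, Gamma, fin, Mo, 24, 3), (21, 1983, Sam, Gamma, fin, Mo, 24, 39), (21, 1983, Sam, Gamma, fin, Quin, 24, 21), (21, 1983, Sam, Gamma, fin, Quin, 24, 3), (21, 1983, Sam, Gamma, fin, Quin, 24, 39)}
π[bid, mid, year]: project onto (bid, mid, year) (3 duplicate(s) eliminated) → {(24, 21, 1983), (24, 3, 1983), (24, 39, 1983)}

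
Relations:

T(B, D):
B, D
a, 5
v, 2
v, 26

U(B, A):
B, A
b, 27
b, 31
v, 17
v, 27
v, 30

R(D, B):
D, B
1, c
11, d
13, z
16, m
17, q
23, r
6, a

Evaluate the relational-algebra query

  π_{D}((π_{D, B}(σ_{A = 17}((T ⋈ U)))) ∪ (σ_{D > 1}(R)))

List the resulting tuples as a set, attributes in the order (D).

T ⋈ U (natural join on B): {(v, 2, 17), (v, 2, 27), (v, 2, 30), (v, 26, 17), (v, 26, 27), (v, 26, 30)}
Selection A = 17: {(v, 2, 17), (v, 26, 17)}
Keep only column(s) D, B: {(2, v), (26, v)}
Selection D > 1: {(11, d), (13, z), (16, m), (17, q), (23, r), (6, a)}
Set union of the two operands is {(11, d), (13, z), (16, m), (17, q), (2, v), (23, r), (26, v), (6, a)}.
Keep only column(s) D: {11, 13, 16, 17, 2, 23, 26, 6}

{11, 13, 16, 17, 2, 23, 26, 6}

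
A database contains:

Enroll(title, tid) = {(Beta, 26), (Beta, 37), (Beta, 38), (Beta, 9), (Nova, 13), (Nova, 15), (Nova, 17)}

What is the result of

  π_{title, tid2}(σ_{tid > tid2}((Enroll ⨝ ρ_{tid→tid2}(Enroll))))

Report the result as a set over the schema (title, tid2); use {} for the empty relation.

{(Beta, 26), (Beta, 37), (Beta, 9), (Nova, 13), (Nova, 15)}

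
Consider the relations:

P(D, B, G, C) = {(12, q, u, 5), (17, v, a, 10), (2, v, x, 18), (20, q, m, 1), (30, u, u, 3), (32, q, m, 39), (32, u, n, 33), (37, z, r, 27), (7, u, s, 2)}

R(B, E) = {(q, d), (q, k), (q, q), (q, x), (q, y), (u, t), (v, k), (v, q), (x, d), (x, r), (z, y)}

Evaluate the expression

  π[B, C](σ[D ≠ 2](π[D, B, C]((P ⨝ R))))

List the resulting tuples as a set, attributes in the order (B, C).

{(q, 1), (q, 39), (q, 5), (u, 2), (u, 3), (u, 33), (v, 10), (z, 27)}

P ⋈ R (natural join on B): {(12, q, u, 5, d), (12, q, u, 5, k), (12, q, u, 5, q), (12, q, u, 5, x), (12, q, u, 5, y), (17, v, a, 10, k), (17, v, a, 10, q), (2, v, x, 18, k), (2, v, x, 18, q), (20, q, m, 1, d), (20, q, m, 1, k), (20, q, m, 1, q), (20, q, m, 1, x), (20, q, m, 1, y), (30, u, u, 3, t), (32, q, m, 39, d), (32, q, m, 39, k), (32, q, m, 39, q), (32, q, m, 39, x), (32, q, m, 39, y), (32, u, n, 33, t), (37, z, r, 27, y), (7, u, s, 2, t)}
π_{D, B, C} gives {(12, q, 5), (17, v, 10), (2, v, 18), (20, q, 1), (30, u, 3), (32, q, 39), (32, u, 33), (37, z, 27), (7, u, 2)} (14 duplicate(s) eliminated).
Filtering on D ≠ 2 leaves {(12, q, 5), (17, v, 10), (20, q, 1), (30, u, 3), (32, q, 39), (32, u, 33), (37, z, 27), (7, u, 2)}.
π_{B, C} gives {(q, 1), (q, 39), (q, 5), (u, 2), (u, 3), (u, 33), (v, 10), (z, 27)}.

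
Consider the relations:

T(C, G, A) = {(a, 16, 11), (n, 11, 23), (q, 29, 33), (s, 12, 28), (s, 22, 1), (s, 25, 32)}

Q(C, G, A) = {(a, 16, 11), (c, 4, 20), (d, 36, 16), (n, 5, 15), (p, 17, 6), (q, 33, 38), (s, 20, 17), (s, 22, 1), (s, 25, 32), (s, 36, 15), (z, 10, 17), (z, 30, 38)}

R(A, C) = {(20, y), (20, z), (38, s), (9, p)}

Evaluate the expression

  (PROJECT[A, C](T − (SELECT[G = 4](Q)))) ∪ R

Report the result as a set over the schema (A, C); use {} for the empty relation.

{(1, s), (11, a), (20, y), (20, z), (23, n), (28, s), (32, s), (33, q), (38, s), (9, p)}

Selection G = 4: {(c, 4, 20)}
Taking the difference: {(a, 16, 11), (n, 11, 23), (q, 29, 33), (s, 12, 28), (s, 22, 1), (s, 25, 32)}
Projecting to A, C: {(1, s), (11, a), (23, n), (28, s), (32, s), (33, q)}
Taking the union: {(1, s), (11, a), (20, y), (20, z), (23, n), (28, s), (32, s), (33, q), (38, s), (9, p)}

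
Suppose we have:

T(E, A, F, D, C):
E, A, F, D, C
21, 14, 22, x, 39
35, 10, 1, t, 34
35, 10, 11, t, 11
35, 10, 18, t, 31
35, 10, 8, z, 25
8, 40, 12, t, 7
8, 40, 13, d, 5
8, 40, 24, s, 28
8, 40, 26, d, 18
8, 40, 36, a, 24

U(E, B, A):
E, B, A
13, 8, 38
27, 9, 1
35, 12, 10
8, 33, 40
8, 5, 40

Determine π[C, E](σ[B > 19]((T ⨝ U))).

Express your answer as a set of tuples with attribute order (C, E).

Natural join on E, A: {(35, 10, 1, t, 34, 12), (35, 10, 11, t, 11, 12), (35, 10, 18, t, 31, 12), (35, 10, 8, z, 25, 12), (8, 40, 12, t, 7, 33), (8, 40, 12, t, 7, 5), (8, 40, 13, d, 5, 33), (8, 40, 13, d, 5, 5), (8, 40, 24, s, 28, 33), (8, 40, 24, s, 28, 5), (8, 40, 26, d, 18, 33), (8, 40, 26, d, 18, 5), (8, 40, 36, a, 24, 33), (8, 40, 36, a, 24, 5)}
Selection B > 19: {(8, 40, 12, t, 7, 33), (8, 40, 13, d, 5, 33), (8, 40, 24, s, 28, 33), (8, 40, 26, d, 18, 33), (8, 40, 36, a, 24, 33)}
π[C, E]: project onto (C, E) → {(18, 8), (24, 8), (28, 8), (5, 8), (7, 8)}

{(18, 8), (24, 8), (28, 8), (5, 8), (7, 8)}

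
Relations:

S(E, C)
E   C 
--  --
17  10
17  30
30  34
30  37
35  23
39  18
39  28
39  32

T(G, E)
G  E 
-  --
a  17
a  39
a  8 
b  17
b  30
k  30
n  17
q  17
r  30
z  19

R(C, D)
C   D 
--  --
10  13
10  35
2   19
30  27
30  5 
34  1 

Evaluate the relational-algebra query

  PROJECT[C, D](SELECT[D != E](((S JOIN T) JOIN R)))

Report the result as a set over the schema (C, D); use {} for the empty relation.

{(10, 13), (10, 35), (30, 27), (30, 5), (34, 1)}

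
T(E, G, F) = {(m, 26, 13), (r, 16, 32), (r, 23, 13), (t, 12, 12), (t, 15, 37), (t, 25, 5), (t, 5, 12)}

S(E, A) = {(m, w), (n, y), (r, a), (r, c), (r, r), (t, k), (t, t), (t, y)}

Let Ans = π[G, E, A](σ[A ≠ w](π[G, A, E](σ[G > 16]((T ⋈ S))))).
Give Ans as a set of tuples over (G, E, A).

{(23, r, a), (23, r, c), (23, r, r), (25, t, k), (25, t, t), (25, t, y)}

Joining T and S on E yields {(m, 26, 13, w), (r, 16, 32, a), (r, 16, 32, c), (r, 16, 32, r), (r, 23, 13, a), (r, 23, 13, c), (r, 23, 13, r), (t, 12, 12, k), (t, 12, 12, t), (t, 12, 12, y), (t, 15, 37, k), (t, 15, 37, t), (t, 15, 37, y), (t, 25, 5, k), (t, 25, 5, t), (t, 25, 5, y), (t, 5, 12, k), (t, 5, 12, t), (t, 5, 12, y)}.
Selection G > 16: {(m, 26, 13, w), (r, 23, 13, a), (r, 23, 13, c), (r, 23, 13, r), (t, 25, 5, k), (t, 25, 5, t), (t, 25, 5, y)}
Projecting to G, A, E: {(23, a, r), (23, c, r), (23, r, r), (25, k, t), (25, t, t), (25, y, t), (26, w, m)}
Selection A ≠ w: {(23, a, r), (23, c, r), (23, r, r), (25, k, t), (25, t, t), (25, y, t)}
Projecting to G, E, A: {(23, r, a), (23, r, c), (23, r, r), (25, t, k), (25, t, t), (25, t, y)}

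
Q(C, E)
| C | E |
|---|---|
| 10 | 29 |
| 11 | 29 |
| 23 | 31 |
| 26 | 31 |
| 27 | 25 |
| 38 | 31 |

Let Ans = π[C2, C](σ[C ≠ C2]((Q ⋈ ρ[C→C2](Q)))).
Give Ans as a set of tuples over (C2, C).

ρ[C→C2]: schema becomes (C2, E); tuples unchanged.
Joining Q and ρ[C→C2](Q) on E yields {(10, 29, 10), (10, 29, 11), (11, 29, 10), (11, 29, 11), (23, 31, 23), (23, 31, 26), (23, 31, 38), (26, 31, 23), (26, 31, 26), (26, 31, 38), (27, 25, 27), (38, 31, 23), (38, 31, 26), (38, 31, 38)}.
Selection C ≠ C2: {(10, 29, 11), (11, 29, 10), (23, 31, 26), (23, 31, 38), (26, 31, 23), (26, 31, 38), (38, 31, 23), (38, 31, 26)}
π_{C2, C} gives {(10, 11), (11, 10), (23, 26), (23, 38), (26, 23), (26, 38), (38, 23), (38, 26)}.

{(10, 11), (11, 10), (23, 26), (23, 38), (26, 23), (26, 38), (38, 23), (38, 26)}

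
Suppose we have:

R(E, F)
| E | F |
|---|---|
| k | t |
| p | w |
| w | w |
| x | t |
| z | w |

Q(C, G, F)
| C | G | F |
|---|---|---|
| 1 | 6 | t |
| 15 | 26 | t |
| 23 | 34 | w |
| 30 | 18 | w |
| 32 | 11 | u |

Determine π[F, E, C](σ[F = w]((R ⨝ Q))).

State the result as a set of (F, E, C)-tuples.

{(w, p, 23), (w, p, 30), (w, w, 23), (w, w, 30), (w, z, 23), (w, z, 30)}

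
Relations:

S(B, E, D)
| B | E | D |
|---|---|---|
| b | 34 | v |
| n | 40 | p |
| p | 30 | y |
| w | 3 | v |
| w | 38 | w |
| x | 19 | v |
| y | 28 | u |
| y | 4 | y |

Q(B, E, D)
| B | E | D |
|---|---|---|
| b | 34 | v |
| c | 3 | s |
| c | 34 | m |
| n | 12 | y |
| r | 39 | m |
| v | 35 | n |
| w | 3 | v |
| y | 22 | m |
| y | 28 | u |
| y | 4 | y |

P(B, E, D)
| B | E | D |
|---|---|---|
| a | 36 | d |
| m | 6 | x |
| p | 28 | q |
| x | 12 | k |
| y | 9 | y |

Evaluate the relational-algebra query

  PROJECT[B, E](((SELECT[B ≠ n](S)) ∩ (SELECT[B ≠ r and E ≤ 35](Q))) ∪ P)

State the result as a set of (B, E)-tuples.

{(a, 36), (b, 34), (m, 6), (p, 28), (w, 3), (x, 12), (y, 28), (y, 4), (y, 9)}

Filtering on B ≠ n leaves {(b, 34, v), (p, 30, y), (w, 3, v), (w, 38, w), (x, 19, v), (y, 28, u), (y, 4, y)}.
Filtering on B ≠ r and E ≤ 35 leaves {(b, 34, v), (c, 3, s), (c, 34, m), (n, 12, y), (v, 35, n), (w, 3, v), (y, 22, m), (y, 28, u), (y, 4, y)}.
Intersection: {(b, 34, v), (p, 30, y), (w, 3, v), (w, 38, w), (x, 19, v), (y, 28, u), (y, 4, y)} with {(b, 34, v), (c, 3, s), (c, 34, m), (n, 12, y), (v, 35, n), (w, 3, v), (y, 22, m), (y, 28, u), (y, 4, y)} → {(b, 34, v), (w, 3, v), (y, 28, u), (y, 4, y)}
Union: {(b, 34, v), (w, 3, v), (y, 28, u), (y, 4, y)} with {(a, 36, d), (m, 6, x), (p, 28, q), (x, 12, k), (y, 9, y)} → {(a, 36, d), (b, 34, v), (m, 6, x), (p, 28, q), (w, 3, v), (x, 12, k), (y, 28, u), (y, 4, y), (y, 9, y)}
Keep only column(s) B, E: {(a, 36), (b, 34), (m, 6), (p, 28), (w, 3), (x, 12), (y, 28), (y, 4), (y, 9)}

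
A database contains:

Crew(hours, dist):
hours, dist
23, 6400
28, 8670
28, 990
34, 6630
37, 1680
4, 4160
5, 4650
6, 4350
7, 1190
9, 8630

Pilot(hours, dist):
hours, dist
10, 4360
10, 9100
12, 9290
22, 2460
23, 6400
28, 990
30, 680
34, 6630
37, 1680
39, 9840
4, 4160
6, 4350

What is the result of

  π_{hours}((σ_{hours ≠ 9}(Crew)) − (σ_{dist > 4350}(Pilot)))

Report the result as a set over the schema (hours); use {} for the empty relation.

Apply σ_{hours ≠ 9}; surviving tuples: {(23, 6400), (28, 8670), (28, 990), (34, 6630), (37, 1680), (4, 4160), (5, 4650), (6, 4350), (7, 1190)}
Apply σ_{dist > 4350}; surviving tuples: {(10, 4360), (10, 9100), (12, 9290), (23, 6400), (34, 6630), (39, 9840)}
Taking the difference: {(28, 8670), (28, 990), (37, 1680), (4, 4160), (5, 4650), (6, 4350), (7, 1190)}
Projecting to hours (1 duplicate(s) eliminated): {28, 37, 4, 5, 6, 7}

{28, 37, 4, 5, 6, 7}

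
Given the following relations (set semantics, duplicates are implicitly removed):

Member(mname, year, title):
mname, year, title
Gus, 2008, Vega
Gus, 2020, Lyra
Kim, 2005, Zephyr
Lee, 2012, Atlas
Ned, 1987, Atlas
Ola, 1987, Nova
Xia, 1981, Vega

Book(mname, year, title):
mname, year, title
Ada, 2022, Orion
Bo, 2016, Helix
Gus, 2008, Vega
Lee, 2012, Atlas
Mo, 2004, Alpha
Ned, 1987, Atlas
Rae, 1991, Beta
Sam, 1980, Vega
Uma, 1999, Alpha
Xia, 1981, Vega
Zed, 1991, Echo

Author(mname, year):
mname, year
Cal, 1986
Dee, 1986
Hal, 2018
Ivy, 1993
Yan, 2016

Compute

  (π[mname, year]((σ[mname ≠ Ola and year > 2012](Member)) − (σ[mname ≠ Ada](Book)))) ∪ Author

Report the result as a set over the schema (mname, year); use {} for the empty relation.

{(Cal, 1986), (Dee, 1986), (Gus, 2020), (Hal, 2018), (Ivy, 1993), (Yan, 2016)}

Apply σ_{mname ≠ Ola and year > 2012}; surviving tuples: {(Gus, 2020, Lyra)}
Apply σ_{mname ≠ Ada}; surviving tuples: {(Bo, 2016, Helix), (Gus, 2008, Vega), (Lee, 2012, Atlas), (Mo, 2004, Alpha), (Ned, 1987, Atlas), (Rae, 1991, Beta), (Sam, 1980, Vega), (Uma, 1999, Alpha), (Xia, 1981, Vega), (Zed, 1991, Echo)}
Difference: {(Gus, 2020, Lyra)} with {(Bo, 2016, Helix), (Gus, 2008, Vega), (Lee, 2012, Atlas), (Mo, 2004, Alpha), (Ned, 1987, Atlas), (Rae, 1991, Beta), (Sam, 1980, Vega), (Uma, 1999, Alpha), (Xia, 1981, Vega), (Zed, 1991, Echo)} → {(Gus, 2020, Lyra)}
Keep only column(s) mname, year: {(Gus, 2020)}
Union: {(Gus, 2020)} with {(Cal, 1986), (Dee, 1986), (Hal, 2018), (Ivy, 1993), (Yan, 2016)} → {(Cal, 1986), (Dee, 1986), (Gus, 2020), (Hal, 2018), (Ivy, 1993), (Yan, 2016)}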